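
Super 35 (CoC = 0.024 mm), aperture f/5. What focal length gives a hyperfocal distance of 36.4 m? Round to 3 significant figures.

From H = f²/(N·c) + f, with f ≪ H: f ≈ √(H·N·c) = √(36400 × 5 × 0.024) = √4368.0 ≈ 66.09 mm.
Exact: f² + N·c·f − N·c·H = 0 ⇒ f = (−N·c + √((N·c)² + 4·N·c·H))/2 = (−0.12 + √17472)/2 ≈ 66.031 mm ≈ 66.0 mm.

66.0 mm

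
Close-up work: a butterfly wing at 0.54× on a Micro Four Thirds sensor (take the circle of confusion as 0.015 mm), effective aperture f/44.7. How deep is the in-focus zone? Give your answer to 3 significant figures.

4.60 mm

At magnification m, DoF ≈ 2·N_eff·c/m² = 2 × 44.7 × 0.015 / 0.54² = 1.341 / 0.2916 ≈ 4.6 mm.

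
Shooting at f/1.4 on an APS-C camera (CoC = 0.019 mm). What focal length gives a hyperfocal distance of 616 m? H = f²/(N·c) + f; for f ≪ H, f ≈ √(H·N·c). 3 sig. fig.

From H = f²/(N·c) + f, with f ≪ H: f ≈ √(H·N·c) = √(616000 × 1.4 × 0.019) = √16386 ≈ 128.0 mm.
The +f correction barely moves this — solving exactly, f² + N·c·f − N·c·H = 0 ⇒ f = (−N·c + √((N·c)² + 4·N·c·H))/2 = (−0.0266 + √65542)/2 ≈ 127.99 mm, so f ≈ 128 mm.

128 mm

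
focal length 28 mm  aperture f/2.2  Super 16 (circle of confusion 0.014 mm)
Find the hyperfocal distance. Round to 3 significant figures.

Hyperfocal distance H = f²/(N·c) + f = 28²/(2.2 × 0.014) + 28 = 784/0.0308 + 28 ≈ 25482.5 mm ≈ 25.5 m.

25.5 m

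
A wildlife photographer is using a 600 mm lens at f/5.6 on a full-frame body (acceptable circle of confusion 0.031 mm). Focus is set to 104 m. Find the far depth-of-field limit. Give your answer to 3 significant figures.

109 m

Hyperfocal distance H = f²/(N·c) + f = 600²/(5.6 × 0.031) + 600 = 360000/0.1736 + 600 ≈ 2074332.7 mm ≈ 2074 m.
Far limit Df = s·(H − f)/(H − s) = 104000 × (2074332.7 − 600) / (2074332.7 − 104000) = 104000 × 2073732.7 / 1970332.7 ≈ 109458 mm ≈ 109 m.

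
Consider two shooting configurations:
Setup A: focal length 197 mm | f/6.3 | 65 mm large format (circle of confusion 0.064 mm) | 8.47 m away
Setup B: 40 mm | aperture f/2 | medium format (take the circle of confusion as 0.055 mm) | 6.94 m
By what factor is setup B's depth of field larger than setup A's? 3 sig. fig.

Setup A: H = 197²/(6.3×0.064) + 197 ≈ 96449.5 mm; DoF = Df − Dn = 9266.5 − 7799.6 ≈ 1466.9 mm.
Setup B: H = 40²/(2×0.055) + 40 ≈ 14585.5 mm; DoF = Df − Dn = 13203.3 − 4707.1 ≈ 8496.2 mm.
Ratio = 8496.2 / 1466.9 ≈ 5.79.

5.79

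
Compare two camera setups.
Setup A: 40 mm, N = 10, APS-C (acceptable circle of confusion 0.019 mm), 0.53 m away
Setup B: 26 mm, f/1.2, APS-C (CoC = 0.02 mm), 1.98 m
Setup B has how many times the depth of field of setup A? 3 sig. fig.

Setup A: H = 40²/(10×0.019) + 40 ≈ 8461.1 mm; DoF = Df − Dn = 562.745 − 500.856 ≈ 61.889 mm.
Setup B: H = 26²/(1.2×0.02) + 26 ≈ 28192.7 mm; DoF = Df − Dn = 2127.60 − 1851.55 ≈ 276.05 mm.
Ratio = 276.05 / 61.889 ≈ 4.46.

4.46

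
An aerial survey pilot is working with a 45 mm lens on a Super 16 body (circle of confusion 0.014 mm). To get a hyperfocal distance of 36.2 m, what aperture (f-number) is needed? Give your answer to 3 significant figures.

f/4

Rearrange H = f²/(N·c) + f for N: N = f² / ((H − f)·c).
N = 45² / ((36200 − 45) × 0.014) = 2025 / 506.2 ≈ 4.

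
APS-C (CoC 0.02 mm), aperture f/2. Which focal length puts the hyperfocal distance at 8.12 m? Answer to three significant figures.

18.0 mm

From H = f²/(N·c) + f, with f ≪ H: f ≈ √(H·N·c) = √(8120 × 2 × 0.02) = √324.80 ≈ 18.02 mm.
The +f correction barely moves this — solving exactly, f² + N·c·f − N·c·H = 0 ⇒ f = (−N·c + √((N·c)² + 4·N·c·H))/2 = (−0.04 + √1299.2)/2 ≈ 18.002 mm, so f ≈ 18.0 mm.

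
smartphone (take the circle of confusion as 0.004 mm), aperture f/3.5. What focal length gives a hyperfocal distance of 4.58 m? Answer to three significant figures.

From H = f²/(N·c) + f, with f ≪ H: f ≈ √(H·N·c) = √(4580 × 3.5 × 0.004) = √64.120 ≈ 8.007 mm.
Exact: f² + N·c·f − N·c·H = 0 ⇒ f = (−N·c + √((N·c)² + 4·N·c·H))/2 = (−0.014 + √256.48)/2 ≈ 8.0005 mm ≈ 8.00 mm.

8.00 mm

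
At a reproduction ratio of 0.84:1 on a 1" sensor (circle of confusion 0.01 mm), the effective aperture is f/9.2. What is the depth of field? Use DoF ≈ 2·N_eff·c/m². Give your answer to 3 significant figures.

At magnification m, DoF ≈ 2·N_eff·c/m² = 2 × 9.2 × 0.01 / 0.84² = 0.184 / 0.7056 ≈ 0.261 mm.

0.261 mm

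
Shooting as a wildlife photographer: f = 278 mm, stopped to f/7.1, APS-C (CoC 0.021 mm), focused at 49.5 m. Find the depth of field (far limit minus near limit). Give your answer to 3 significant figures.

Hyperfocal distance H = f²/(N·c) + f = 278²/(7.1 × 0.021) + 278 = 77284/0.1491 + 278 ≈ 518614.7 mm ≈ 518.6 m.
Near limit Dn = s·(H − f)/(H + s − 2f) = 49500 × (518614.7 − 278) / (518614.7 + 49500 − 2 × 278) = 49500 × 518336.7 / 567558.7 ≈ 45207.1 mm.
Far limit Df = s·(H − f)/(H − s) = 49500 × (518614.7 − 278) / (518614.7 − 49500) = 49500 × 518336.7 / 469114.7 ≈ 54693.8 mm.
Depth of field = Df − Dn = 54693.8 − 45207.1 ≈ 9486.7 mm ≈ 9.49 m.

9.49 m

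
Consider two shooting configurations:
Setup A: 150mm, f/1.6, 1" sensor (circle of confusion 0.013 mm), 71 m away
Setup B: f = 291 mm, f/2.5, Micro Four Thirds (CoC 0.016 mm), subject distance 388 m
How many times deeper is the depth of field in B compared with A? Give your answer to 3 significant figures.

Setup A: H = 150²/(1.6×0.013) + 150 ≈ 1081880.8 mm; DoF = Df − Dn = 75976.2 − 66635.6 ≈ 9340.6 mm.
Setup B: H = 291²/(2.5×0.016) + 291 ≈ 2117316.0 mm; DoF = Df − Dn = 474989 − 327941 ≈ 147048 mm.
Ratio = 147048 / 9340.6 ≈ 15.7.

15.7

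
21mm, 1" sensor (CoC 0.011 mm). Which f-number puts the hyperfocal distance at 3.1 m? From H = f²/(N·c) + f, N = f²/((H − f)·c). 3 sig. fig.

f/13

Rearrange H = f²/(N·c) + f for N: N = f² / ((H − f)·c).
N = 21² / ((3100 − 21) × 0.011) = 441 / 33.87 ≈ 13.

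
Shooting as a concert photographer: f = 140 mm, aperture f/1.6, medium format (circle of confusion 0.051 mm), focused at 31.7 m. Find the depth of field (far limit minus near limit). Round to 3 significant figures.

Hyperfocal distance H = f²/(N·c) + f = 140²/(1.6 × 0.051) + 140 = 19600/0.0816 + 140 ≈ 240336.1 mm ≈ 240.3 m.
Near limit Dn = s·(H − f)/(H + s − 2f) = 31700 × (240336.1 − 140) / (240336.1 + 31700 − 2 × 140) = 31700 × 240196.1 / 271756.1 ≈ 28018.6 mm.
Far limit Df = s·(H − f)/(H − s) = 31700 × (240336.1 − 140) / (240336.1 − 31700) = 31700 × 240196.1 / 208636.1 ≈ 36495.2 mm.
Depth of field = Df − Dn = 36495.2 − 28018.6 ≈ 8476.6 mm ≈ 8.48 m.

8.48 m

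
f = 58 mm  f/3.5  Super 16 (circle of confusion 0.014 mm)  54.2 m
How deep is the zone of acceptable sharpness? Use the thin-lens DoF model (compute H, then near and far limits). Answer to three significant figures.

226 m

Hyperfocal distance H = f²/(N·c) + f = 58²/(3.5 × 0.014) + 58 = 3364/0.049 + 58 ≈ 68711.1 mm ≈ 68.71 m.
Near limit Dn = s·(H − f)/(H + s − 2f) = 54200 × (68711.1 − 58) / (68711.1 + 54200 − 2 × 58) = 54200 × 68653.1 / 122795.1 ≈ 30302 mm.
Far limit Df = s·(H − f)/(H − s) = 54200 × (68711.1 − 58) / (68711.1 − 54200) = 54200 × 68653.1 / 14511.1 ≈ 256425 mm.
Depth of field = Df − Dn = 256425 − 30302 ≈ 226123 mm ≈ 226 m.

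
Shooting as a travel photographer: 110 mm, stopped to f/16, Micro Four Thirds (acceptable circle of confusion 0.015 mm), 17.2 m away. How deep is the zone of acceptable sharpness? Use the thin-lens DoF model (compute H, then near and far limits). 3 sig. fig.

13.2 m

Hyperfocal distance H = f²/(N·c) + f = 110²/(16 × 0.015) + 110 = 12100/0.24 + 110 ≈ 50526.7 mm ≈ 50.53 m.
Near limit Dn = s·(H − f)/(H + s − 2f) = 17200 × (50526.7 − 110) / (50526.7 + 17200 − 2 × 110) = 17200 × 50416.7 / 67506.7 ≈ 12846 mm.
Far limit Df = s·(H − f)/(H − s) = 17200 × (50526.7 − 110) / (50526.7 − 17200) = 17200 × 50416.7 / 33326.7 ≈ 26020 mm.
Depth of field = Df − Dn = 26020 − 12846 ≈ 13174 mm ≈ 13.2 m.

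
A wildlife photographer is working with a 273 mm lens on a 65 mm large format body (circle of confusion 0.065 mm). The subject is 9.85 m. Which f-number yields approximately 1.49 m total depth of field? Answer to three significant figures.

Write h = H − f = f²/(N·c). The thin-lens limits are Dn = s·h/(h + (s−f)) and Df = s·h/(h − (s−f)), so DoF = Df − Dn = 2·s·(s−f)·h / (h² − (s−f)²).
That is a quadratic in h: DoF·h² − 2·s·(s−f)·h − DoF·(s−f)² = 0 ⇒ h = (s−f)·(s + √(s² + DoF²)) / DoF = 9577 × (9850 + √(9850² + 1490²)) / 1490 = 9577 × (9850 + 9962.06) / 1490 ≈ 127342 mm.
Then N = f²/(c·h) = 273² / (0.065 × 127342) = 74529 / 8277.3 ≈ 9.

f/9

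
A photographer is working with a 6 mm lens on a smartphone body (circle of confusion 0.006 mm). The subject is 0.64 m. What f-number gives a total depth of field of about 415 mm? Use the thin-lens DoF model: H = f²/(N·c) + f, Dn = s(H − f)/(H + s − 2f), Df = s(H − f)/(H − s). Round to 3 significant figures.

Write h = H − f = f²/(N·c). The thin-lens limits are Dn = s·h/(h + (s−f)) and Df = s·h/(h − (s−f)), so DoF = Df − Dn = 2·s·(s−f)·h / (h² − (s−f)²).
That is a quadratic in h: DoF·h² − 2·s·(s−f)·h − DoF·(s−f)² = 0 ⇒ h = (s−f)·(s + √(s² + DoF²)) / DoF = 634 × (640 + √(640² + 415²)) / 415 = 634 × (640 + 762.775) / 415 ≈ 2143.0 mm.
Then N = f²/(c·h) = 6² / (0.006 × 2143.0) = 36 / 12.858 ≈ 2.80.

f/2.80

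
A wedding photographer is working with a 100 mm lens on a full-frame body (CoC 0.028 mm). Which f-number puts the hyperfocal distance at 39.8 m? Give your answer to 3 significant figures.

f/9

Rearrange H = f²/(N·c) + f for N: N = f² / ((H − f)·c).
N = 100² / ((39800 − 100) × 0.028) = 10000 / 1112 ≈ 9.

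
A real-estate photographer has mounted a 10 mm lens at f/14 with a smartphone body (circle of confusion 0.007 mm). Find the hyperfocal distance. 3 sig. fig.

1.03 m

Hyperfocal distance H = f²/(N·c) + f = 10²/(14 × 0.007) + 10 = 100/0.098 + 10 ≈ 1030.4 mm ≈ 1.03 m.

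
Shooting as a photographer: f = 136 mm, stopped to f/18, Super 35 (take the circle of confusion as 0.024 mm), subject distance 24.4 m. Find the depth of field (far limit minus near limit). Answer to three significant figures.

40.7 m

Hyperfocal distance H = f²/(N·c) + f = 136²/(18 × 0.024) + 136 = 18496/0.432 + 136 ≈ 42950.8 mm ≈ 42.95 m.
Near limit Dn = s·(H − f)/(H + s − 2f) = 24400 × (42950.8 − 136) / (42950.8 + 24400 − 2 × 136) = 24400 × 42814.8 / 67078.8 ≈ 15574 mm.
Far limit Df = s·(H − f)/(H − s) = 24400 × (42950.8 − 136) / (42950.8 − 24400) = 24400 × 42814.8 / 18550.8 ≈ 56315 mm.
Depth of field = Df − Dn = 56315 − 15574 ≈ 40741 mm ≈ 40.7 m.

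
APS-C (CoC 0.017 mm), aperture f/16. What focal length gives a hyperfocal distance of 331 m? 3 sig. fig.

300 mm

From H = f²/(N·c) + f, with f ≪ H: f ≈ √(H·N·c) = √(331000 × 16 × 0.017) = √90032 ≈ 300.1 mm.
The +f correction barely moves this — solving exactly, f² + N·c·f − N·c·H = 0 ⇒ f = (−N·c + √((N·c)² + 4·N·c·H))/2 = (−0.272 + √360128)/2 ≈ 299.92 mm, so f ≈ 300 mm.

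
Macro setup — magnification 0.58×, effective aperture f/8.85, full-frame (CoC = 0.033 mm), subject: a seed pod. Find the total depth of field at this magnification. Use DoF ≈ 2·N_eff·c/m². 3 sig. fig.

At magnification m, DoF ≈ 2·N_eff·c/m² = 2 × 8.85 × 0.033 / 0.58² = 0.5841 / 0.3364 ≈ 1.74 mm.

1.74 mm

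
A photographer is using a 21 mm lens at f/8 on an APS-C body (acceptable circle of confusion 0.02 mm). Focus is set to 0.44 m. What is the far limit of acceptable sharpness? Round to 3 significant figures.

0.519 m

Hyperfocal distance H = f²/(N·c) + f = 21²/(8 × 0.02) + 21 = 441/0.16 + 21 ≈ 2777.2 mm ≈ 2.777 m.
Far limit Df = s·(H − f)/(H − s) = 440 × (2777.2 − 21) / (2777.2 − 440) = 440 × 2756.2 / 2337.2 ≈ 518.88 mm ≈ 0.519 m.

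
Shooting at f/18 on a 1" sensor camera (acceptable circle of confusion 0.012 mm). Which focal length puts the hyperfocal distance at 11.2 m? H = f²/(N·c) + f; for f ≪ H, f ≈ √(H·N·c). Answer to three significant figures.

From H = f²/(N·c) + f, with f ≪ H: f ≈ √(H·N·c) = √(11200 × 18 × 0.012) = √2419.2 ≈ 49.19 mm.
Exact: f² + N·c·f − N·c·H = 0 ⇒ f = (−N·c + √((N·c)² + 4·N·c·H))/2 = (−0.216 + √9676.8)/2 ≈ 49.077 mm ≈ 49.1 mm.

49.1 mm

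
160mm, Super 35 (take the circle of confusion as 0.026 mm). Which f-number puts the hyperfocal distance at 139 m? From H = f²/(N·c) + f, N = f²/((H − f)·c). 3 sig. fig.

f/7.09

Rearrange H = f²/(N·c) + f for N: N = f² / ((H − f)·c).
N = 160² / ((139000 − 160) × 0.026) = 25600 / 3610 ≈ 7.09.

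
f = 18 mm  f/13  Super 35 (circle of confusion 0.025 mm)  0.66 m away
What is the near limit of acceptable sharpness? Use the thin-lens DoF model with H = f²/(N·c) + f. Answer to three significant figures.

401 mm

Hyperfocal distance H = f²/(N·c) + f = 18²/(13 × 0.025) + 18 = 324/0.325 + 18 ≈ 1014.9 mm ≈ 1.015 m.
Near limit Dn = s·(H − f)/(H + s − 2f) = 660 × (1014.9 − 18) / (1014.9 + 660 − 2 × 18) = 660 × 996.9 / 1638.9 ≈ 401.46 mm.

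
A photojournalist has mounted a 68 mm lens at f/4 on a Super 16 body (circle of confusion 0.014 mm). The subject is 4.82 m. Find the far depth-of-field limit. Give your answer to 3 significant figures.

5.11 m

Hyperfocal distance H = f²/(N·c) + f = 68²/(4 × 0.014) + 68 = 4624/0.056 + 68 ≈ 82639.4 mm ≈ 82.64 m.
Far limit Df = s·(H − f)/(H − s) = 4820 × (82639.4 − 68) / (82639.4 − 4820) = 4820 × 82571.4 / 77819.4 ≈ 5114.3 mm ≈ 5.11 m.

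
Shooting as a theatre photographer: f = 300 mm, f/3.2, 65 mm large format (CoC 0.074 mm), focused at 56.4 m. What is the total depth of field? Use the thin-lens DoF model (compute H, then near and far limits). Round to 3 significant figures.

Hyperfocal distance H = f²/(N·c) + f = 300²/(3.2 × 0.074) + 300 = 90000/0.2368 + 300 ≈ 380367.6 mm ≈ 380.4 m.
Near limit Dn = s·(H − f)/(H + s − 2f) = 56400 × (380367.6 − 300) / (380367.6 + 56400 − 2 × 300) = 56400 × 380067.6 / 436167.6 ≈ 49146 mm.
Far limit Df = s·(H − f)/(H − s) = 56400 × (380367.6 − 300) / (380367.6 − 56400) = 56400 × 380067.6 / 323967.6 ≈ 66167 mm.
Depth of field = Df − Dn = 66167 − 49146 ≈ 17021 mm ≈ 17.0 m.

17.0 m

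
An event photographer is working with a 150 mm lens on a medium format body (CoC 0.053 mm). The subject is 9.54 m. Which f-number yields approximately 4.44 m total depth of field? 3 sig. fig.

Write h = H − f = f²/(N·c). The thin-lens limits are Dn = s·h/(h + (s−f)) and Df = s·h/(h − (s−f)), so DoF = Df − Dn = 2·s·(s−f)·h / (h² − (s−f)²).
That is a quadratic in h: DoF·h² − 2·s·(s−f)·h − DoF·(s−f)² = 0 ⇒ h = (s−f)·(s + √(s² + DoF²)) / DoF = 9390 × (9540 + √(9540² + 4440²)) / 4440 = 9390 × (9540 + 10522.6) / 4440 ≈ 42430 mm.
Then N = f²/(c·h) = 150² / (0.053 × 42430) = 22500 / 2248.8 ≈ 10.

f/10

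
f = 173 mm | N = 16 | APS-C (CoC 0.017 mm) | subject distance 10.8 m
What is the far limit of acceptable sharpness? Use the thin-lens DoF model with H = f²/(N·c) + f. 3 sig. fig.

Hyperfocal distance H = f²/(N·c) + f = 173²/(16 × 0.017) + 173 = 29929/0.272 + 173 ≈ 110206.1 mm ≈ 110.2 m.
Far limit Df = s·(H − f)/(H − s) = 10800 × (110206.1 − 173) / (110206.1 − 10800) = 10800 × 110033.1 / 99406.1 ≈ 11955 mm ≈ 12.0 m.

12.0 m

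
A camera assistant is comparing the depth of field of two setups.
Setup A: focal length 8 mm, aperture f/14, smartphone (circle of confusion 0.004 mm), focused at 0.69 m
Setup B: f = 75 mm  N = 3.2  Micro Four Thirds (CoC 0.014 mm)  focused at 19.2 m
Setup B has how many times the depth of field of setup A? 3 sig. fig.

4.68

Setup A: H = 8²/(14×0.004) + 8 ≈ 1150.9 mm; DoF = Df − Dn = 1711.1 − 432.1 ≈ 1279.0 mm.
Setup B: H = 75²/(3.2×0.014) + 75 ≈ 125633.0 mm; DoF = Df − Dn = 22650.1 − 16662.0 ≈ 5988.1 mm.
Ratio = 5988.1 / 1279.0 ≈ 4.68.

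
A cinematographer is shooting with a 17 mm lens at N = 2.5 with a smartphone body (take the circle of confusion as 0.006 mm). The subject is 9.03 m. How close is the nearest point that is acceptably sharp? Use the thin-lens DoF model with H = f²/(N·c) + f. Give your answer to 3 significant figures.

Hyperfocal distance H = f²/(N·c) + f = 17²/(2.5 × 0.006) + 17 = 289/0.015 + 17 ≈ 19283.7 mm ≈ 19.28 m.
Near limit Dn = s·(H − f)/(H + s − 2f) = 9030 × (19283.7 − 17) / (19283.7 + 9030 − 2 × 17) = 9030 × 19266.7 / 28279.7 ≈ 6152.1 mm ≈ 6.15 m.

6.15 m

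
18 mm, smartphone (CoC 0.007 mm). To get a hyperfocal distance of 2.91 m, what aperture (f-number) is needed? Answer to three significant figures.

Rearrange H = f²/(N·c) + f for N: N = f² / ((H − f)·c).
N = 18² / ((2910 − 18) × 0.007) = 324 / 20.24 ≈ 16.

f/16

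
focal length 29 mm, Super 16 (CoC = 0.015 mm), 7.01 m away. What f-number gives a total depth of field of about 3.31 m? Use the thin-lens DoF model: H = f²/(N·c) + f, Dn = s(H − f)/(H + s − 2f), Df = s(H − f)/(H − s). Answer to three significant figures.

Write h = H − f = f²/(N·c). The thin-lens limits are Dn = s·h/(h + (s−f)) and Df = s·h/(h − (s−f)), so DoF = Df − Dn = 2·s·(s−f)·h / (h² − (s−f)²).
That is a quadratic in h: DoF·h² − 2·s·(s−f)·h − DoF·(s−f)² = 0 ⇒ h = (s−f)·(s + √(s² + DoF²)) / DoF = 6981 × (7010 + √(7010² + 3310²)) / 3310 = 6981 × (7010 + 7752.17) / 3310 ≈ 31134 mm.
Then N = f²/(c·h) = 29² / (0.015 × 31134) = 841 / 467.02 ≈ 1.80.

f/1.80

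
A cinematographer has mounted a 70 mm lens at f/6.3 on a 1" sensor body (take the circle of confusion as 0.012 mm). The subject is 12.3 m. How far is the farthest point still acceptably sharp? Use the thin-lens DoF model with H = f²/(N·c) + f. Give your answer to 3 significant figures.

Hyperfocal distance H = f²/(N·c) + f = 70²/(6.3 × 0.012) + 70 = 4900/0.0756 + 70 ≈ 64884.8 mm ≈ 64.88 m.
Far limit Df = s·(H − f)/(H − s) = 12300 × (64884.8 − 70) / (64884.8 − 12300) = 12300 × 64814.8 / 52584.8 ≈ 15161 mm ≈ 15.2 m.

15.2 m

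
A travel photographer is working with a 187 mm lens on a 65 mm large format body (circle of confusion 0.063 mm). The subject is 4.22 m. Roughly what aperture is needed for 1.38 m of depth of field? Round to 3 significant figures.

Write h = H − f = f²/(N·c). The thin-lens limits are Dn = s·h/(h + (s−f)) and Df = s·h/(h − (s−f)), so DoF = Df − Dn = 2·s·(s−f)·h / (h² − (s−f)²).
That is a quadratic in h: DoF·h² − 2·s·(s−f)·h − DoF·(s−f)² = 0 ⇒ h = (s−f)·(s + √(s² + DoF²)) / DoF = 4033 × (4220 + √(4220² + 1380²)) / 1380 = 4033 × (4220 + 4439.91) / 1380 ≈ 25308 mm.
Then N = f²/(c·h) = 187² / (0.063 × 25308) = 34969 / 1594.4 ≈ 21.9.

f/21.9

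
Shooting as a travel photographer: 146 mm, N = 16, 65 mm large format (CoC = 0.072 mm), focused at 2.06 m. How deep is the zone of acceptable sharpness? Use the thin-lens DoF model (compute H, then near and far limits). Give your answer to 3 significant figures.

431 mm

Hyperfocal distance H = f²/(N·c) + f = 146²/(16 × 0.072) + 146 = 21316/1.152 + 146 ≈ 18649.5 mm ≈ 18.65 m.
Near limit Dn = s·(H − f)/(H + s − 2f) = 2060 × (18649.5 − 146) / (18649.5 + 2060 − 2 × 146) = 2060 × 18503.5 / 20417.5 ≈ 1866.89 mm.
Far limit Df = s·(H − f)/(H − s) = 2060 × (18649.5 − 146) / (18649.5 − 2060) = 2060 × 18503.5 / 16589.5 ≈ 2297.67 mm.
Depth of field = Df − Dn = 2297.67 − 1866.89 ≈ 430.78 mm.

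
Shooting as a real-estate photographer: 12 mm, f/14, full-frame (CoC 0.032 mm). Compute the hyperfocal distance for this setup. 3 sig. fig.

333 mm

Hyperfocal distance H = f²/(N·c) + f = 12²/(14 × 0.032) + 12 = 144/0.448 + 12 ≈ 333.4 mm ≈ 0.333 m.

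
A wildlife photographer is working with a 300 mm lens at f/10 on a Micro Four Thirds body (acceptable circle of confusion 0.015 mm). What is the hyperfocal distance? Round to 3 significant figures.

600 m

Hyperfocal distance H = f²/(N·c) + f = 300²/(10 × 0.015) + 300 = 90000/0.15 + 300 ≈ 600300.0 mm ≈ 600 m.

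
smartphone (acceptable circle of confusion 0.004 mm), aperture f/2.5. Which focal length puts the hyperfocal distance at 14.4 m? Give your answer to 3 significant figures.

12.0 mm

From H = f²/(N·c) + f, with f ≪ H: f ≈ √(H·N·c) = √(14400 × 2.5 × 0.004) = √144.00 ≈ 12.00 mm.
The +f correction barely moves this — solving exactly, f² + N·c·f − N·c·H = 0 ⇒ f = (−N·c + √((N·c)² + 4·N·c·H))/2 = (−0.01 + √576.00)/2 ≈ 11.995 mm, so f ≈ 12.0 mm.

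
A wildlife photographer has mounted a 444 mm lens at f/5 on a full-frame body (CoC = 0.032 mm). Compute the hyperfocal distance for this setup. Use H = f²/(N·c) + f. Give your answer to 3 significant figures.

1230 m

Hyperfocal distance H = f²/(N·c) + f = 444²/(5 × 0.032) + 444 = 197136/0.16 + 444 ≈ 1232544.0 mm ≈ 1230 m.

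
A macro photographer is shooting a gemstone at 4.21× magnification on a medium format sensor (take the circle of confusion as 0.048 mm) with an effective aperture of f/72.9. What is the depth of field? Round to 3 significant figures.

At magnification m, DoF ≈ 2·N_eff·c/m² = 2 × 72.9 × 0.048 / 4.21² = 6.998 / 17.72 ≈ 0.395 mm.

0.395 mm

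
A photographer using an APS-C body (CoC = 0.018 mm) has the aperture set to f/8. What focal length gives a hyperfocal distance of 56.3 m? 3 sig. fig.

From H = f²/(N·c) + f, with f ≪ H: f ≈ √(H·N·c) = √(56300 × 8 × 0.018) = √8107.2 ≈ 90.04 mm.
The +f correction barely moves this — solving exactly, f² + N·c·f − N·c·H = 0 ⇒ f = (−N·c + √((N·c)² + 4·N·c·H))/2 = (−0.144 + √32429)/2 ≈ 89.968 mm, so f ≈ 90.0 mm.

90.0 mm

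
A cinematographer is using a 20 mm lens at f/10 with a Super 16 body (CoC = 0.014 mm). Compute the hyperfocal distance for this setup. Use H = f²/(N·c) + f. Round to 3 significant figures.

Hyperfocal distance H = f²/(N·c) + f = 20²/(10 × 0.014) + 20 = 400/0.14 + 20 ≈ 2877.1 mm ≈ 2.88 m.

2.88 m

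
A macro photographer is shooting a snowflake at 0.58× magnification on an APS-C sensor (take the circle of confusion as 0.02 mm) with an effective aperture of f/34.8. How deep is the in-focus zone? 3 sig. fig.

At magnification m, DoF ≈ 2·N_eff·c/m² = 2 × 34.8 × 0.02 / 0.58² = 1.392 / 0.3364 ≈ 4.14 mm.

4.14 mm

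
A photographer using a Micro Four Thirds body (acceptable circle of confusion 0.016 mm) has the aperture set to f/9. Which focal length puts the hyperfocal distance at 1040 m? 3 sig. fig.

From H = f²/(N·c) + f, with f ≪ H: f ≈ √(H·N·c) = √(1040000 × 9 × 0.016) = √149760 ≈ 387.0 mm.
The +f correction barely moves this — solving exactly, f² + N·c·f − N·c·H = 0 ⇒ f = (−N·c + √((N·c)² + 4·N·c·H))/2 = (−0.144 + √599040)/2 ≈ 386.92 mm, so f ≈ 387 mm.

387 mm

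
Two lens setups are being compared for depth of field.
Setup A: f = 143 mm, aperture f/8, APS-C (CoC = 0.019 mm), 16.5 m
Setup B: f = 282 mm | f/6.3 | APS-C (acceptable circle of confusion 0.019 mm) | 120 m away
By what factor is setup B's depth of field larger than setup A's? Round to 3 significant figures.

11.0

Setup A: H = 143²/(8×0.019) + 143 ≈ 134675.9 mm; DoF = Df − Dn = 18783.8 − 14711.3 ≈ 4072.5 mm.
Setup B: H = 282²/(6.3×0.019) + 282 ≈ 664642.9 mm; DoF = Df − Dn = 146377 − 101678 ≈ 44699 mm.
Ratio = 44699 / 4072.5 ≈ 11.0.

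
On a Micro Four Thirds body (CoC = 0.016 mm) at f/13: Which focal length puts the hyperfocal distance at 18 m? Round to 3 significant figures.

From H = f²/(N·c) + f, with f ≪ H: f ≈ √(H·N·c) = √(18000 × 13 × 0.016) = √3744.0 ≈ 61.19 mm.
Exact: f² + N·c·f − N·c·H = 0 ⇒ f = (−N·c + √((N·c)² + 4·N·c·H))/2 = (−0.208 + √14976)/2 ≈ 61.084 mm ≈ 61.1 mm.

61.1 mm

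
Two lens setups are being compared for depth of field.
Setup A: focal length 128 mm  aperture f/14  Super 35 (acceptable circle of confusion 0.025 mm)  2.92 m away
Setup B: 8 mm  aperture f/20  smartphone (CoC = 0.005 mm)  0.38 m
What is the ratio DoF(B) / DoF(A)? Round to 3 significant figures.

1.91

Setup A: H = 128²/(14×0.025) + 128 ≈ 46939.4 mm; DoF = Df − Dn = 3105.21 − 2755.64 ≈ 349.57 mm.
Setup B: H = 8²/(20×0.005) + 8 ≈ 648.0 mm; DoF = Df − Dn = 907.46 − 240.32 ≈ 667.14 mm.
Ratio = 667.14 / 349.57 ≈ 1.91.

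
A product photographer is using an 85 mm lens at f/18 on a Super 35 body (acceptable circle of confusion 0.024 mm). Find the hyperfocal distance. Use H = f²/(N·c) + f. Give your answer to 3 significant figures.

16.8 m

Hyperfocal distance H = f²/(N·c) + f = 85²/(18 × 0.024) + 85 = 7225/0.432 + 85 ≈ 16809.5 mm ≈ 16.8 m.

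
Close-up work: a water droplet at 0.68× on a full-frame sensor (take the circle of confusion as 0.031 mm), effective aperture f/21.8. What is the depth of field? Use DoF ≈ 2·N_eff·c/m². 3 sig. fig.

At magnification m, DoF ≈ 2·N_eff·c/m² = 2 × 21.8 × 0.031 / 0.68² = 1.352 / 0.4624 ≈ 2.92 mm.

2.92 mm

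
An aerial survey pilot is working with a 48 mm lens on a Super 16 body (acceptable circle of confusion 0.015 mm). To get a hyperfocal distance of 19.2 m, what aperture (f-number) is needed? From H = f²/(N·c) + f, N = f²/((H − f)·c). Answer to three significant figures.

f/8.02

Rearrange H = f²/(N·c) + f for N: N = f² / ((H − f)·c).
N = 48² / ((19200 − 48) × 0.015) = 2304 / 287.3 ≈ 8.02.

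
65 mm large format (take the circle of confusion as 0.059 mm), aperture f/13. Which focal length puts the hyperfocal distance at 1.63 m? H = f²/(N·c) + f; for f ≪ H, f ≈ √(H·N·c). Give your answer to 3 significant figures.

35.0 mm

From H = f²/(N·c) + f, with f ≪ H: f ≈ √(H·N·c) = √(1630 × 13 × 0.059) = √1250.2 ≈ 35.36 mm.
Exact: f² + N·c·f − N·c·H = 0 ⇒ f = (−N·c + √((N·c)² + 4·N·c·H))/2 = (−0.767 + √5001.4)/2 ≈ 34.977 mm ≈ 35.0 mm.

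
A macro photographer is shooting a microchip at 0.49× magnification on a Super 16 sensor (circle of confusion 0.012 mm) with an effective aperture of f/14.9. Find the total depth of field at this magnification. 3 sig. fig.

1.49 mm

At magnification m, DoF ≈ 2·N_eff·c/m² = 2 × 14.9 × 0.012 / 0.49² = 0.3576 / 0.2401 ≈ 1.49 mm.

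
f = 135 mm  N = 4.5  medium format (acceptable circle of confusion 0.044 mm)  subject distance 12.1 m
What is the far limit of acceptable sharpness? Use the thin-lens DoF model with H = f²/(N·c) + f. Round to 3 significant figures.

13.9 m

Hyperfocal distance H = f²/(N·c) + f = 135²/(4.5 × 0.044) + 135 = 18225/0.198 + 135 ≈ 92180.5 mm ≈ 92.18 m.
Far limit Df = s·(H − f)/(H − s) = 12100 × (92180.5 − 135) / (92180.5 − 12100) = 12100 × 92045.5 / 80080.5 ≈ 13908 mm ≈ 13.9 m.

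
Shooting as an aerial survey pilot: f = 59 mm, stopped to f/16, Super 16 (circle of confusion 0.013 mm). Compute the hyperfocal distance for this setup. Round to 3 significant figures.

Hyperfocal distance H = f²/(N·c) + f = 59²/(16 × 0.013) + 59 = 3481/0.208 + 59 ≈ 16794.6 mm ≈ 16.8 m.

16.8 m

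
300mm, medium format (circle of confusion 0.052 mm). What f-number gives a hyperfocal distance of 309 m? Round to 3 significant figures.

Rearrange H = f²/(N·c) + f for N: N = f² / ((H − f)·c).
N = 300² / ((309000 − 300) × 0.052) = 90000 / 16052 ≈ 5.61.

f/5.61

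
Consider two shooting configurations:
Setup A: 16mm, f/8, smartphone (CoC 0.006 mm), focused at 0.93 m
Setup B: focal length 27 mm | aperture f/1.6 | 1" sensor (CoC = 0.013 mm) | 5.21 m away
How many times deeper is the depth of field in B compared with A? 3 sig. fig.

Setup A: H = 16²/(8×0.006) + 16 ≈ 5349.3 mm; DoF = Df − Dn = 1122.34 − 793.94 ≈ 328.40 mm.
Setup B: H = 27²/(1.6×0.013) + 27 ≈ 35075.1 mm; DoF = Df − Dn = 6114.2 − 4538.8 ≈ 1575.4 mm.
Ratio = 1575.4 / 328.40 ≈ 4.80.

4.80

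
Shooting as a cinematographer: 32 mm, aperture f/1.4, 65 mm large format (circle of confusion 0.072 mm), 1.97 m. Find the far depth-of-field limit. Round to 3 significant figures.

Hyperfocal distance H = f²/(N·c) + f = 32²/(1.4 × 0.072) + 32 = 1024/0.1008 + 32 ≈ 10190.7 mm ≈ 10.19 m.
Far limit Df = s·(H − f)/(H − s) = 1970 × (10190.7 − 32) / (10190.7 − 1970) = 1970 × 10158.7 / 8220.7 ≈ 2434.4 mm ≈ 2.43 m.

2.43 m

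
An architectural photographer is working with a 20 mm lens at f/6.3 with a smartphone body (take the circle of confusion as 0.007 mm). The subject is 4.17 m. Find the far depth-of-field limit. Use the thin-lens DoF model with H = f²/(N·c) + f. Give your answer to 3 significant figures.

Hyperfocal distance H = f²/(N·c) + f = 20²/(6.3 × 0.007) + 20 = 400/0.0441 + 20 ≈ 9090.3 mm ≈ 9.090 m.
Far limit Df = s·(H − f)/(H − s) = 4170 × (9090.3 − 20) / (9090.3 − 4170) = 4170 × 9070.3 / 4920.3 ≈ 7687.2 mm ≈ 7.69 m.

7.69 m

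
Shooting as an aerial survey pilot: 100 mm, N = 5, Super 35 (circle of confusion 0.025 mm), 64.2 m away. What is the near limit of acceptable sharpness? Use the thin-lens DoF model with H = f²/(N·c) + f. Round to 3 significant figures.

Hyperfocal distance H = f²/(N·c) + f = 100²/(5 × 0.025) + 100 = 10000/0.125 + 100 ≈ 80100.0 mm ≈ 80.10 m.
Near limit Dn = s·(H − f)/(H + s − 2f) = 64200 × (80100.0 − 100) / (80100.0 + 64200 − 2 × 100) = 64200 × 80000.0 / 144100.0 ≈ 35642 mm ≈ 35.6 m.

35.6 m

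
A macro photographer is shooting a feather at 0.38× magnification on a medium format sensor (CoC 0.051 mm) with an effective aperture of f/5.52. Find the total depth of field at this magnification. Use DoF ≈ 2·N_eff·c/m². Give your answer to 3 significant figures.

At magnification m, DoF ≈ 2·N_eff·c/m² = 2 × 5.52 × 0.051 / 0.38² = 0.563 / 0.1444 ≈ 3.9 mm.

3.90 mm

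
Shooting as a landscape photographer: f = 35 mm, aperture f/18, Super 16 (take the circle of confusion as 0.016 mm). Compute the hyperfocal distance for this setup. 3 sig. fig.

Hyperfocal distance H = f²/(N·c) + f = 35²/(18 × 0.016) + 35 = 1225/0.288 + 35 ≈ 4288.5 mm ≈ 4.29 m.

4.29 m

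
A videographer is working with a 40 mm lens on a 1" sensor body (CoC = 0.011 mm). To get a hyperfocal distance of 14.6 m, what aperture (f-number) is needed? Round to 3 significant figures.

f/9.99

Rearrange H = f²/(N·c) + f for N: N = f² / ((H − f)·c).
N = 40² / ((14600 − 40) × 0.011) = 1600 / 160.2 ≈ 9.99.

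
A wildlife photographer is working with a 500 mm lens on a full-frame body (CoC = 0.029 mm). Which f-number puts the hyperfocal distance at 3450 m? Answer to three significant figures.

Rearrange H = f²/(N·c) + f for N: N = f² / ((H − f)·c).
N = 500² / ((3450000 − 500) × 0.029) = 250000 / 100036 ≈ 2.50.

f/2.50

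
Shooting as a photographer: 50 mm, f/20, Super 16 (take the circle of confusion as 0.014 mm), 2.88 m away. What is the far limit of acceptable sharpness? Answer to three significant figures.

Hyperfocal distance H = f²/(N·c) + f = 50²/(20 × 0.014) + 50 = 2500/0.28 + 50 ≈ 8978.6 mm ≈ 8.979 m.
Far limit Df = s·(H − f)/(H − s) = 2880 × (8978.6 − 50) / (8978.6 − 2880) = 2880 × 8928.6 / 6098.6 ≈ 4216.4 mm ≈ 4.22 m.

4.22 m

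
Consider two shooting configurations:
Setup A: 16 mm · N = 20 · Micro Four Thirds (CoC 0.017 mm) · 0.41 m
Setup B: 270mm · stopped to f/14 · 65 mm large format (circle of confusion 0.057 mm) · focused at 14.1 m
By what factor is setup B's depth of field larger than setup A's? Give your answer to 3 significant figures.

Setup A: H = 16²/(20×0.017) + 16 ≈ 768.9 mm; DoF = Df − Dn = 860.05 − 269.16 ≈ 590.89 mm.
Setup B: H = 270²/(14×0.057) + 270 ≈ 91623.4 mm; DoF = Df − Dn = 16615.4 − 12246.1 ≈ 4369.3 mm.
Ratio = 4369.3 / 590.89 ≈ 7.39.

7.39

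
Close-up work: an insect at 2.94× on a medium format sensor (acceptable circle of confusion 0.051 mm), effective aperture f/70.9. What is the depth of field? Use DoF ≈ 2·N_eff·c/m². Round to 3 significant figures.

0.837 mm

At magnification m, DoF ≈ 2·N_eff·c/m² = 2 × 70.9 × 0.051 / 2.94² = 7.232 / 8.644 ≈ 0.837 mm.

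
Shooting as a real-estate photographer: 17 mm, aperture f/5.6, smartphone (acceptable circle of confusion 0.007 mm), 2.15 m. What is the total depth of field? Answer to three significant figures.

1.36 m

Hyperfocal distance H = f²/(N·c) + f = 17²/(5.6 × 0.007) + 17 = 289/0.0392 + 17 ≈ 7389.4 mm ≈ 7.389 m.
Near limit Dn = s·(H − f)/(H + s − 2f) = 2150 × (7389.4 − 17) / (7389.4 + 2150 − 2 × 17) = 2150 × 7372.4 / 9505.4 ≈ 1667.5 mm.
Far limit Df = s·(H − f)/(H − s) = 2150 × (7389.4 − 17) / (7389.4 − 2150) = 2150 × 7372.4 / 5239.4 ≈ 3025.3 mm.
Depth of field = Df − Dn = 3025.3 − 1667.5 ≈ 1357.8 mm ≈ 1.36 m.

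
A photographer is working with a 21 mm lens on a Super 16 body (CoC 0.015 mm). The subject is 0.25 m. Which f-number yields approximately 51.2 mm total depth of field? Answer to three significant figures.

f/13

Write h = H − f = f²/(N·c). The thin-lens limits are Dn = s·h/(h + (s−f)) and Df = s·h/(h − (s−f)), so DoF = Df − Dn = 2·s·(s−f)·h / (h² − (s−f)²).
That is a quadratic in h: DoF·h² − 2·s·(s−f)·h − DoF·(s−f)² = 0 ⇒ h = (s−f)·(s + √(s² + DoF²)) / DoF = 229 × (250 + √(250² + 51.2²)) / 51.2 = 229 × (250 + 255.189) / 51.2 ≈ 2259.5 mm.
Then N = f²/(c·h) = 21² / (0.015 × 2259.5) = 441 / 33.893 ≈ 13.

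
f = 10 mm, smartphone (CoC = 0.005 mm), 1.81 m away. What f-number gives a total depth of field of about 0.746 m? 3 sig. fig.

Write h = H − f = f²/(N·c). The thin-lens limits are Dn = s·h/(h + (s−f)) and Df = s·h/(h − (s−f)), so DoF = Df − Dn = 2·s·(s−f)·h / (h² − (s−f)²).
That is a quadratic in h: DoF·h² − 2·s·(s−f)·h − DoF·(s−f)² = 0 ⇒ h = (s−f)·(s + √(s² + DoF²)) / DoF = 1800 × (1810 + √(1810² + 746²)) / 746 = 1800 × (1810 + 1957.71) / 746 ≈ 9091.0 mm.
Then N = f²/(c·h) = 10² / (0.005 × 9091.0) = 100 / 45.455 ≈ 2.20.

f/2.20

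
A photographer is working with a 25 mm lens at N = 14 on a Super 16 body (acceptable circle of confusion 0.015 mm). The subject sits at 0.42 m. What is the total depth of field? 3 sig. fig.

113 mm

Hyperfocal distance H = f²/(N·c) + f = 25²/(14 × 0.015) + 25 = 625/0.21 + 25 ≈ 3001.2 mm ≈ 3.001 m.
Near limit Dn = s·(H − f)/(H + s − 2f) = 420 × (3001.2 − 25) / (3001.2 + 420 − 2 × 25) = 420 × 2976.2 / 3371.2 ≈ 370.79 mm.
Far limit Df = s·(H − f)/(H − s) = 420 × (3001.2 − 25) / (3001.2 − 420) = 420 × 2976.2 / 2581.2 ≈ 484.27 mm.
Depth of field = Df − Dn = 484.27 − 370.79 ≈ 113.48 mm.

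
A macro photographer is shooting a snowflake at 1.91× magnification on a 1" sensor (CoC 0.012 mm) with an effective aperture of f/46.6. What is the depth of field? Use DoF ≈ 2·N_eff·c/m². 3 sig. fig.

0.307 mm

At magnification m, DoF ≈ 2·N_eff·c/m² = 2 × 46.6 × 0.012 / 1.91² = 1.118 / 3.648 ≈ 0.307 mm.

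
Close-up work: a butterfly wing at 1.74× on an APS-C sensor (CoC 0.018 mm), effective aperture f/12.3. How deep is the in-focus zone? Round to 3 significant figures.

0.146 mm

At magnification m, DoF ≈ 2·N_eff·c/m² = 2 × 12.3 × 0.018 / 1.74² = 0.4428 / 3.028 ≈ 0.146 mm.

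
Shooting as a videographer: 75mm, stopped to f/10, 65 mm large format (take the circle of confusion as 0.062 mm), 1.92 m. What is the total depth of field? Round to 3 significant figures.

Hyperfocal distance H = f²/(N·c) + f = 75²/(10 × 0.062) + 75 = 5625/0.62 + 75 ≈ 9147.6 mm ≈ 9.148 m.
Near limit Dn = s·(H − f)/(H + s − 2f) = 1920 × (9147.6 − 75) / (9147.6 + 1920 − 2 × 75) = 1920 × 9072.6 / 10917.6 ≈ 1595.53 mm.
Far limit Df = s·(H − f)/(H − s) = 1920 × (9147.6 − 75) / (9147.6 − 1920) = 1920 × 9072.6 / 7227.6 ≈ 2410.12 mm.
Depth of field = Df − Dn = 2410.12 − 1595.53 ≈ 814.59 mm ≈ 0.815 m.

0.815 m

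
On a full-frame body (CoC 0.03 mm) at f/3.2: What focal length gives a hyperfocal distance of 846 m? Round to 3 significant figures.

285 mm

From H = f²/(N·c) + f, with f ≪ H: f ≈ √(H·N·c) = √(846000 × 3.2 × 0.03) = √81216 ≈ 285.0 mm.
The +f correction barely moves this — solving exactly, f² + N·c·f − N·c·H = 0 ⇒ f = (−N·c + √((N·c)² + 4·N·c·H))/2 = (−0.096 + √324864)/2 ≈ 284.94 mm, so f ≈ 285 mm.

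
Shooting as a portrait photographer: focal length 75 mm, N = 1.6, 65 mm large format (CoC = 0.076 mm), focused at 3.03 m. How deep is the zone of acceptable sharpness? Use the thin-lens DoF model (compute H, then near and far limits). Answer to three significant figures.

389 mm

Hyperfocal distance H = f²/(N·c) + f = 75²/(1.6 × 0.076) + 75 = 5625/0.1216 + 75 ≈ 46333.2 mm ≈ 46.33 m.
Near limit Dn = s·(H − f)/(H + s − 2f) = 3030 × (46333.2 − 75) / (46333.2 + 3030 − 2 × 75) = 3030 × 46258.2 / 49213.2 ≈ 2848.06 mm.
Far limit Df = s·(H − f)/(H − s) = 3030 × (46333.2 − 75) / (46333.2 − 3030) = 3030 × 46258.2 / 43303.2 ≈ 3236.77 mm.
Depth of field = Df − Dn = 3236.77 − 2848.06 ≈ 388.71 mm.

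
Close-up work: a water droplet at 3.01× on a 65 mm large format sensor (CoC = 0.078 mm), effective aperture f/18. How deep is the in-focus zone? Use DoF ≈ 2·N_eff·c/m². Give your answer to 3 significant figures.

At magnification m, DoF ≈ 2·N_eff·c/m² = 2 × 18 × 0.078 / 3.01² = 2.808 / 9.06 ≈ 0.31 mm.

0.310 mm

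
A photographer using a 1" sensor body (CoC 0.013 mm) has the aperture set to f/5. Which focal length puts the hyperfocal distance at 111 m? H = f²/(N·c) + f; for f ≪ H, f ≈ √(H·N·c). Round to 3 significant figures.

From H = f²/(N·c) + f, with f ≪ H: f ≈ √(H·N·c) = √(111000 × 5 × 0.013) = √7215.0 ≈ 84.94 mm.
The +f correction barely moves this — solving exactly, f² + N·c·f − N·c·H = 0 ⇒ f = (−N·c + √((N·c)² + 4·N·c·H))/2 = (−0.065 + √28860)/2 ≈ 84.909 mm, so f ≈ 84.9 mm.

84.9 mm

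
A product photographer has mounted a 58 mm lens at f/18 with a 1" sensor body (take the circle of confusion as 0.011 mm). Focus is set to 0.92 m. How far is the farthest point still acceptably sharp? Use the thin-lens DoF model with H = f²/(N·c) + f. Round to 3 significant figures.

Hyperfocal distance H = f²/(N·c) + f = 58²/(18 × 0.011) + 58 = 3364/0.198 + 58 ≈ 17047.9 mm ≈ 17.05 m.
Far limit Df = s·(H − f)/(H − s) = 920 × (17047.9 − 58) / (17047.9 − 920) = 920 × 16989.9 / 16127.9 ≈ 969.17 mm ≈ 0.969 m.

0.969 m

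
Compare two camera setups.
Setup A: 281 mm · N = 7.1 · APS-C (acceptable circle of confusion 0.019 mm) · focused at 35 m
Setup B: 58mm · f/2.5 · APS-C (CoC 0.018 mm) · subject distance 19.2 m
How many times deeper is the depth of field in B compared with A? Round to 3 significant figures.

2.53

Setup A: H = 281²/(7.1×0.019) + 281 ≈ 585610.9 mm; DoF = Df − Dn = 37206.9 − 33040.2 ≈ 4166.7 mm.
Setup B: H = 58²/(2.5×0.018) + 58 ≈ 74813.6 mm; DoF = Df − Dn = 25809 − 15286 ≈ 10523 mm.
Ratio = 10523 / 4166.7 ≈ 2.53.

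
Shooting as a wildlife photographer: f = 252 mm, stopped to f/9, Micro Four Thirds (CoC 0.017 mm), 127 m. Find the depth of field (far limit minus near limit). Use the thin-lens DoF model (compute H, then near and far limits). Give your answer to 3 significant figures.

85.5 m

Hyperfocal distance H = f²/(N·c) + f = 252²/(9 × 0.017) + 252 = 63504/0.153 + 252 ≈ 415310.8 mm ≈ 415.3 m.
Near limit Dn = s·(H − f)/(H + s − 2f) = 127000 × (415310.8 − 252) / (415310.8 + 127000 − 2 × 252) = 127000 × 415058.8 / 541806.8 ≈ 97290 mm.
Far limit Df = s·(H − f)/(H − s) = 127000 × (415310.8 − 252) / (415310.8 − 127000) = 127000 × 415058.8 / 288310.8 ≈ 182832 mm.
Depth of field = Df − Dn = 182832 − 97290 ≈ 85542 mm ≈ 85.5 m.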